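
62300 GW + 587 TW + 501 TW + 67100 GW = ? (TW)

In TW:
  62300 GW = 62300 × 10⁻³ TW = 62.3
  587 TW → 587
  501 TW → 501
  67100 GW = 67100 × 10⁻³ TW = 67.1
Sum: 62.3 + 587 + 501 + 67.1 = 1217.4

1217.4 TW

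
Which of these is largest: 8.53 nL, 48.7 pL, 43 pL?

8.53 nL

8.53 nL = 0.00000000853 L
48.7 pL = 0.0000000000487 L
43 pL = 0.000000000043 L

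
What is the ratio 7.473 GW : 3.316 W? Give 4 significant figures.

2254000000

(7.473 × 10^9) / (3.316) = 2.2536 × 10^9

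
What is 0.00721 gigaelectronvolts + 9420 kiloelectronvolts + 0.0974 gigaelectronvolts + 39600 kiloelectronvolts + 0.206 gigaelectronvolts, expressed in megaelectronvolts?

359.63 megaelectronvolts

In megaelectronvolts:
  0.00721 gigaelectronvolts = 0.00721 × 10^3 megaelectronvolts = 7.21
  9420 kiloelectronvolts = 9420 × 10^-3 megaelectronvolts = 9.42
  0.0974 gigaelectronvolts = 0.0974 × 10^3 megaelectronvolts = 97.4
  39600 kiloelectronvolts = 39600 × 10^-3 megaelectronvolts = 39.6
  0.206 gigaelectronvolts = 0.206 × 10^3 megaelectronvolts = 206
Sum: 7.21 + 9.42 + 97.4 + 39.6 + 206 = 359.63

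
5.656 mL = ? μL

5656 μL

milli = 10⁻³, micro = 10⁻⁶; factor is 10³.
5.656 × 10³ = 5656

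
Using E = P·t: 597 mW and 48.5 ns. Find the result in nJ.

597 × 10⁻³ × 48.5 × 10⁻⁹ = 28954.5 × 10⁻¹² J

28.9545 nJ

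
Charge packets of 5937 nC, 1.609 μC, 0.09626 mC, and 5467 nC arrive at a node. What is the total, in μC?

In μC:
  5937 nC = 5937e-3 μC = 5.937
  1.609 μC → 1.609
  0.09626 mC = 0.09626e3 μC = 96.26
  5467 nC = 5467e-3 μC = 5.467
Sum: 5.937 + 1.609 + 96.26 + 5.467 = 109.273

109.273 μC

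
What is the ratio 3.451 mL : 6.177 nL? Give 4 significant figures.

558700

(3.451 × 10⁻³) / (6.177 × 10⁻⁹) = 0.55869 × 10⁶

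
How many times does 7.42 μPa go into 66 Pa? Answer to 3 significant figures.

(66) / (7.42 × 10^-6) = 8.895 × 10^6

8890000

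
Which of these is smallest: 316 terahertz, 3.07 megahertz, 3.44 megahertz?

3.07 megahertz

316 terahertz = 316000000000000 hertz
3.07 megahertz = 3070000 hertz
3.44 megahertz = 3440000 hertz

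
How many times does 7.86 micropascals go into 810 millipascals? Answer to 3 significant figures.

103000

(810 × 10^-3) / (7.86 × 10^-6) = 103.1 × 10^3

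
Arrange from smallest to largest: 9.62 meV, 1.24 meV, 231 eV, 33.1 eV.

9.62 meV = 0.00962 eV
1.24 meV = 0.00124 eV
231 eV = 231 eV
33.1 eV = 33.1 eV

1.24 meV < 9.62 meV < 33.1 eV < 231 eV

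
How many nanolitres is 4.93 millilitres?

4930000 nanolitres

milli = 10^-3, nano = 10^-9; factor is 10^6.
4.93 × 10^6 = 4930000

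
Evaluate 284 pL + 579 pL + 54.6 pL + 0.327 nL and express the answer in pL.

1244.6 pL

In pL:
  284 pL → 284
  579 pL → 579
  54.6 pL → 54.6
  0.327 nL = 0.327 × 10^3 pL = 327
Sum: 284 + 579 + 54.6 + 327 = 1244.6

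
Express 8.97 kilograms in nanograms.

kilo = 10^3, nano = 10^-9; factor is 10^12.
8.97 × 10^12 = 8970000000000

8970000000000 nanograms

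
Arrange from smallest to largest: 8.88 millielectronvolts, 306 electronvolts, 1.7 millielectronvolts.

8.88 millielectronvolts = 0.00888 electronvolts
306 electronvolts = 306 electronvolts
1.7 millielectronvolts = 0.0017 electronvolts

1.7 millielectronvolts < 8.88 millielectronvolts < 306 electronvolts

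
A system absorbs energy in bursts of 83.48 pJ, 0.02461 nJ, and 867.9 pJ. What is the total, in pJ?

975.99 pJ

In pJ:
  83.48 pJ → 83.48
  0.02461 nJ = 0.02461 × 10³ pJ = 24.61
  867.9 pJ → 867.9
Sum: 83.48 + 24.61 + 867.9 = 975.99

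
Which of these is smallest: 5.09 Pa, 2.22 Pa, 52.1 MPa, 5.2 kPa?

2.22 Pa

5.09 Pa = 5.09 Pa
2.22 Pa = 2.22 Pa
52.1 MPa = 52100000 Pa
5.2 kPa = 5200 Pa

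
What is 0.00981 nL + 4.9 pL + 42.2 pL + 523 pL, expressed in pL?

In pL:
  0.00981 nL = 0.00981 × 10^3 pL = 9.81
  4.9 pL → 4.9
  42.2 pL → 42.2
  523 pL → 523
Sum: 9.81 + 4.9 + 42.2 + 523 = 579.91

579.91 pL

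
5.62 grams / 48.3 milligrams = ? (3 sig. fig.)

(5.62) / (48.3 × 10^-3) = 0.1164 × 10^3

116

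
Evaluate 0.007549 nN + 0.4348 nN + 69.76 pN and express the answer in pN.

In pN:
  0.007549 nN = 0.007549 × 10^3 pN = 7.549
  0.4348 nN = 0.4348 × 10^3 pN = 434.8
  69.76 pN → 69.76
Sum: 7.549 + 434.8 + 69.76 = 512.109

512.109 pN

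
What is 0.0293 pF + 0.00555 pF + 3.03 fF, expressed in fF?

In fF:
  0.0293 pF = 0.0293 × 10^3 fF = 29.3
  0.00555 pF = 0.00555 × 10^3 fF = 5.55
  3.03 fF → 3.03
Sum: 29.3 + 5.55 + 3.03 = 37.88

37.88 fF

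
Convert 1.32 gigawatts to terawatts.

giga = 1e9, tera = 1e12; factor is 1e-3.
1.32 × 1e-3 = 0.00132

0.00132 terawatts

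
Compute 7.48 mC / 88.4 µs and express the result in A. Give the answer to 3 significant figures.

84.6 A

(7.48e-3) / (88.4e-6) = 0.084615e3 A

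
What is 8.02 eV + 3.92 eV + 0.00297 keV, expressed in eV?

In eV:
  8.02 eV → 8.02
  3.92 eV → 3.92
  0.00297 keV = 0.00297 × 10³ eV = 2.97
Sum: 8.02 + 3.92 + 2.97 = 14.91

14.91 eV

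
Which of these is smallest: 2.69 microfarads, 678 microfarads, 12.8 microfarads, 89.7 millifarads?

2.69 microfarads = 0.00000269 farads
678 microfarads = 0.000678 farads
12.8 microfarads = 0.0000128 farads
89.7 millifarads = 0.0897 farads

2.69 microfarads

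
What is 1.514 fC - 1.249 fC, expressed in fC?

0.265 fC

In fC:
  1.514 fC → 1.514
  1.249 fC → 1.249
Difference: 1.514 - 1.249 = 0.265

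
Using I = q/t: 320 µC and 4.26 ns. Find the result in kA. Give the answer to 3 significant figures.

75.1 kA

(320 × 10^-6) / (4.26 × 10^-9) = 75.117 × 10^3 A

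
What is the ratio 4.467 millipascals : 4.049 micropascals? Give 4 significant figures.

1103

(4.467e-3) / (4.049e-6) = 1.1032e3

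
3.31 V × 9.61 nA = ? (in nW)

3.31 × 9.61 × 10⁻⁹ = 31.8091 × 10⁻⁹ W

31.8091 nW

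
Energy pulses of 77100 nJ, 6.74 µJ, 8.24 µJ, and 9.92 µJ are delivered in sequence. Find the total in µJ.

102 µJ

In µJ:
  77100 nJ = 77100e-3 µJ = 77.1
  6.74 µJ → 6.74
  8.24 µJ → 8.24
  9.92 µJ → 9.92
Sum: 77.1 + 6.74 + 8.24 + 9.92 = 102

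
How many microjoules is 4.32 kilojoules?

kilo = 10^3, micro = 10^-6; factor is 10^9.
4.32 × 10^9 = 4320000000

4320000000 microjoules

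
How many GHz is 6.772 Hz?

(no prefix) = 10^0, giga = 10^9; factor is 10^-9.
6.772 × 10^-9 = 0.000000006772

0.000000006772 GHz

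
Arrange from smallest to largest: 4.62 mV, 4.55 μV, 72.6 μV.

4.55 μV < 72.6 μV < 4.62 mV

4.62 mV = 0.00462 V
4.55 μV = 0.00000455 V
72.6 μV = 0.0000726 V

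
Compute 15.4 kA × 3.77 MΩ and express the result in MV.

58058 MV

15.4 × 10³ × 3.77 × 10⁶ = 58.058 × 10⁹ V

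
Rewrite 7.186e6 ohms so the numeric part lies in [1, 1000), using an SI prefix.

7.186 megaohms

= 7.186e6 ohms; 1e6 is mega.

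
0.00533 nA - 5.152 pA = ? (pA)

In pA:
  0.00533 nA = 0.00533e3 pA = 5.33
  5.152 pA → 5.152
Difference: 5.33 - 5.152 = 0.178

0.178 pA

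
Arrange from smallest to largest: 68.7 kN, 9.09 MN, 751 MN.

68.7 kN = 68700 N
9.09 MN = 9090000 N
751 MN = 751000000 N

68.7 kN < 9.09 MN < 751 MN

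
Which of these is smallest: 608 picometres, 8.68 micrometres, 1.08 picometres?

1.08 picometres

608 picometres = 0.000000000608 metres
8.68 micrometres = 0.00000868 metres
1.08 picometres = 0.00000000000108 metres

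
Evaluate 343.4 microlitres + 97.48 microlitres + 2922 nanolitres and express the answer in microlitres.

443.802 microlitres

In microlitres:
  343.4 microlitres → 343.4
  97.48 microlitres → 97.48
  2922 nanolitres = 2922 × 10⁻³ microlitres = 2.922
Sum: 343.4 + 97.48 + 2.922 = 443.802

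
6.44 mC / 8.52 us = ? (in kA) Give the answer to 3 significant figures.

0.756 kA

(6.44 × 10^-3) / (8.52 × 10^-6) = 0.75587 × 10^3 A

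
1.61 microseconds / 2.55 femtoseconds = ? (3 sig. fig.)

(1.61 × 10⁻⁶) / (2.55 × 10⁻¹⁵) = 0.6314 × 10⁹

631000000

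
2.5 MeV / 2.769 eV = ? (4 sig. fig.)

(2.5e6) / (2.769) = 0.90285e6

902900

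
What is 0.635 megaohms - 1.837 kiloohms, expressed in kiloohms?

In kiloohms:
  0.635 megaohms = 0.635 × 10³ kiloohms = 635
  1.837 kiloohms → 1.837
Difference: 635 - 1.837 = 633.163

633.163 kiloohms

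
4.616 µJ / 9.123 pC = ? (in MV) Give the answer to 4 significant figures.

0.5060 MV

(4.616e-6) / (9.123e-12) = 0.505974e6 V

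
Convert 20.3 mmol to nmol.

milli = 1e-3, nano = 1e-9; factor is 1e6.
20.3 × 1e6 = 20300000

20300000 nmol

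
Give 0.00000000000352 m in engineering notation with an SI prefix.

= 3.52e-12 m; 1e-12 is pico.

3.52 pm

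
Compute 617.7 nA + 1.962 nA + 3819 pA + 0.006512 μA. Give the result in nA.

629.993 nA

In nA:
  617.7 nA → 617.7
  1.962 nA → 1.962
  3819 pA = 3819e-3 nA = 3.819
  0.006512 μA = 0.006512e3 nA = 6.512
Sum: 617.7 + 1.962 + 3.819 + 6.512 = 629.993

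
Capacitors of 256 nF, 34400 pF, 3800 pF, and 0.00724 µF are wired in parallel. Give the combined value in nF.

301.44 nF

In nF:
  256 nF → 256
  34400 pF = 34400 × 10^-3 nF = 34.4
  3800 pF = 3800 × 10^-3 nF = 3.8
  0.00724 µF = 0.00724 × 10^3 nF = 7.24
Sum: 256 + 34.4 + 3.8 + 7.24 = 301.44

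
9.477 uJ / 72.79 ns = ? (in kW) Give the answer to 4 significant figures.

(9.477 × 10^-6) / (72.79 × 10^-9) = 0.130196 × 10^3 W

0.1302 kW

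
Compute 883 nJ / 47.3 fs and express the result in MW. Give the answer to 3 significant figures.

(883 × 10^-9) / (47.3 × 10^-15) = 18.668 × 10^6 W

18.7 MW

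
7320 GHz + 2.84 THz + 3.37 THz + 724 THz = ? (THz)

In THz:
  7320 GHz = 7320 × 10^-3 THz = 7.32
  2.84 THz → 2.84
  3.37 THz → 3.37
  724 THz → 724
Sum: 7.32 + 2.84 + 3.37 + 724 = 737.53

737.53 THz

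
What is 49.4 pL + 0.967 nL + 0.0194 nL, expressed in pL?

In pL:
  49.4 pL → 49.4
  0.967 nL = 0.967 × 10³ pL = 967
  0.0194 nL = 0.0194 × 10³ pL = 19.4
Sum: 49.4 + 967 + 19.4 = 1035.8

1035.8 pL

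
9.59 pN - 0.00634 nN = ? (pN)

3.25 pN

In pN:
  9.59 pN → 9.59
  0.00634 nN = 0.00634e3 pN = 6.34
Difference: 9.59 - 6.34 = 3.25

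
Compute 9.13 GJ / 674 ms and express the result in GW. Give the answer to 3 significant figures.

13.5 GW

(9.13 × 10⁹) / (674 × 10⁻³) = 0.013546 × 10¹² W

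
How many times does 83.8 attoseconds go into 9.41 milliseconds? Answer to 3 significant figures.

112000000000000

(9.41 × 10^-3) / (83.8 × 10^-18) = 0.1123 × 10^15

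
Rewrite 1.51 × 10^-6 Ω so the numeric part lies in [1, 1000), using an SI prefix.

= 1.51 × 10^-6 Ω; 10^-6 is micro.

1.51 μΩ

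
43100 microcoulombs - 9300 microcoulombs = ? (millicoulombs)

In millicoulombs:
  43100 microcoulombs = 43100e-3 millicoulombs = 43.1
  9300 microcoulombs = 9300e-3 millicoulombs = 9.3
Difference: 43.1 - 9.3 = 33.8

33.8 millicoulombs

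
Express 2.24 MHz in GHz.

mega = 10⁶, giga = 10⁹; factor is 10⁻³.
2.24 × 10⁻³ = 0.00224

0.00224 GHz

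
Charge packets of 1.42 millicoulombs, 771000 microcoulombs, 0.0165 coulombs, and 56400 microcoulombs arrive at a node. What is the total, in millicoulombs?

In millicoulombs:
  1.42 millicoulombs → 1.42
  771000 microcoulombs = 771000e-3 millicoulombs = 771
  0.0165 coulombs = 0.0165e3 millicoulombs = 16.5
  56400 microcoulombs = 56400e-3 millicoulombs = 56.4
Sum: 1.42 + 771 + 16.5 + 56.4 = 845.32

845.32 millicoulombs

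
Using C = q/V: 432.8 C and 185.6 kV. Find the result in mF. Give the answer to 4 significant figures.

(432.8) / (185.6e3) = 2.3319e-3 F

2.332 mF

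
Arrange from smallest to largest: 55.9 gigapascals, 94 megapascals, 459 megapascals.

94 megapascals < 459 megapascals < 55.9 gigapascals

55.9 gigapascals = 55900000000 pascals
94 megapascals = 94000000 pascals
459 megapascals = 459000000 pascals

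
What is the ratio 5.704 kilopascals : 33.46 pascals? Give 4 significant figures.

170.5

(5.704e3) / (33.46) = 0.17047e3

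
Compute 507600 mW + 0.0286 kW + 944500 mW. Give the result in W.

In W:
  507600 mW = 507600e-3 W = 507.6
  0.0286 kW = 0.0286e3 W = 28.6
  944500 mW = 944500e-3 W = 944.5
Sum: 507.6 + 28.6 + 944.5 = 1480.7

1480.7 W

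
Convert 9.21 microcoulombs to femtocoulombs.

9210000000 femtocoulombs

micro = 10^-6, femto = 10^-15; factor is 10^9.
9.21 × 10^9 = 9210000000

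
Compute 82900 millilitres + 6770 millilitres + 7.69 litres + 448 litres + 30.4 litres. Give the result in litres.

575.76 litres

In litres:
  82900 millilitres = 82900 × 10^-3 litres = 82.9
  6770 millilitres = 6770 × 10^-3 litres = 6.77
  7.69 litres → 7.69
  448 litres → 448
  30.4 litres → 30.4
Sum: 82.9 + 6.77 + 7.69 + 448 + 30.4 = 575.76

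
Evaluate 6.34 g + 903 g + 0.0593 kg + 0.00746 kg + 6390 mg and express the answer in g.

In g:
  6.34 g → 6.34
  903 g → 903
  0.0593 kg = 0.0593 × 10³ g = 59.3
  0.00746 kg = 0.00746 × 10³ g = 7.46
  6390 mg = 6390 × 10⁻³ g = 6.39
Sum: 6.34 + 903 + 59.3 + 7.46 + 6.39 = 982.49

982.49 g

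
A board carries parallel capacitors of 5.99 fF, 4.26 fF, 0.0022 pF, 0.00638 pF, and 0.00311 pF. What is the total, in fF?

In fF:
  5.99 fF → 5.99
  4.26 fF → 4.26
  0.0022 pF = 0.0022 × 10^3 fF = 2.2
  0.00638 pF = 0.00638 × 10^3 fF = 6.38
  0.00311 pF = 0.00311 × 10^3 fF = 3.11
Sum: 5.99 + 4.26 + 2.2 + 6.38 + 3.11 = 21.94

21.94 fF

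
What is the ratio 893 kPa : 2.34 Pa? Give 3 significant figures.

(893 × 10³) / (2.34) = 381.6 × 10³

382000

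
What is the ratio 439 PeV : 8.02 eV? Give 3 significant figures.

(439 × 10¹⁵) / (8.02) = 54.74 × 10¹⁵

54700000000000000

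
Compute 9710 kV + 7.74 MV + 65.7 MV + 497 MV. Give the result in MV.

580.15 MV

In MV:
  9710 kV = 9710 × 10^-3 MV = 9.71
  7.74 MV → 7.74
  65.7 MV → 65.7
  497 MV → 497
Sum: 9.71 + 7.74 + 65.7 + 497 = 580.15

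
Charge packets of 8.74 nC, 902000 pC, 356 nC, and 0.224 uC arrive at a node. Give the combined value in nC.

1490.74 nC

In nC:
  8.74 nC → 8.74
  902000 pC = 902000 × 10⁻³ nC = 902
  356 nC → 356
  0.224 uC = 0.224 × 10³ nC = 224
Sum: 8.74 + 902 + 356 + 224 = 1490.74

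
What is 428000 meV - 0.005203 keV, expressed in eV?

422.797 eV

In eV:
  428000 meV = 428000 × 10^-3 eV = 428
  0.005203 keV = 0.005203 × 10^3 eV = 5.203
Difference: 428 - 5.203 = 422.797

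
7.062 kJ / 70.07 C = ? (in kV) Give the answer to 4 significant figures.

0.1008 kV

(7.062e3) / (70.07) = 0.100785e3 V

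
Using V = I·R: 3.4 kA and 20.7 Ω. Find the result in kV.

70.38 kV

3.4 × 10³ × 20.7 = 70.38 × 10³ V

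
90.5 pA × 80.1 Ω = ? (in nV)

7.24905 nV

90.5 × 10^-12 × 80.1 = 7249.05 × 10^-12 V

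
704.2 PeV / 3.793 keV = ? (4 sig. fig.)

185700000000000

(704.2 × 10¹⁵) / (3.793 × 10³) = 185.66 × 10¹²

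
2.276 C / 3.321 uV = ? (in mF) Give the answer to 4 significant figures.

685300000 mF

(2.276) / (3.321e-6) = 0.685336e6 F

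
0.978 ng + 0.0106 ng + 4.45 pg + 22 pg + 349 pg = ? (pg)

1364.05 pg

In pg:
  0.978 ng = 0.978e3 pg = 978
  0.0106 ng = 0.0106e3 pg = 10.6
  4.45 pg → 4.45
  22 pg → 22
  349 pg → 349
Sum: 978 + 10.6 + 4.45 + 22 + 349 = 1364.05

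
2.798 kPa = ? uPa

kilo = 1e3, micro = 1e-6; factor is 1e9.
2.798 × 1e9 = 2798000000

2798000000 uPa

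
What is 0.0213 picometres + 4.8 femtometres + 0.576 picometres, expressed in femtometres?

602.1 femtometres

In femtometres:
  0.0213 picometres = 0.0213 × 10^3 femtometres = 21.3
  4.8 femtometres → 4.8
  0.576 picometres = 0.576 × 10^3 femtometres = 576
Sum: 21.3 + 4.8 + 576 = 602.1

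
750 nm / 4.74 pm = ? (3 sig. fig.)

158000

(750 × 10⁻⁹) / (4.74 × 10⁻¹²) = 158.2 × 10³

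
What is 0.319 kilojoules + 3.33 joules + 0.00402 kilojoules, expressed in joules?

In joules:
  0.319 kilojoules = 0.319e3 joules = 319
  3.33 joules → 3.33
  0.00402 kilojoules = 0.00402e3 joules = 4.02
Sum: 319 + 3.33 + 4.02 = 326.35

326.35 joules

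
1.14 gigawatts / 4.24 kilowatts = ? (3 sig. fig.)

269000

(1.14 × 10⁹) / (4.24 × 10³) = 0.2689 × 10⁶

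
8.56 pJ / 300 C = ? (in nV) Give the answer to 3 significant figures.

0.0000285 nV

(8.56e-12) / (300) = 0.028533e-12 V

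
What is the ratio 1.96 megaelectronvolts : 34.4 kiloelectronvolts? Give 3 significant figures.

57.0

(1.96 × 10⁶) / (34.4 × 10³) = 0.05698 × 10³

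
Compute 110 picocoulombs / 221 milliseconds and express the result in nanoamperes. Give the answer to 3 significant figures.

0.498 nanoamperes

(110 × 10⁻¹²) / (221 × 10⁻³) = 0.49774 × 10⁻⁹ A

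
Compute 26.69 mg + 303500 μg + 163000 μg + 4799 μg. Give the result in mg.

497.989 mg

In mg:
  26.69 mg → 26.69
  303500 μg = 303500 × 10⁻³ mg = 303.5
  163000 μg = 163000 × 10⁻³ mg = 163
  4799 μg = 4799 × 10⁻³ mg = 4.799
Sum: 26.69 + 303.5 + 163 + 4.799 = 497.989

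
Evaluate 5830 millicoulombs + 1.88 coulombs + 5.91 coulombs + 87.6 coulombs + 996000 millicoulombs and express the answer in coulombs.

1097.22 coulombs

In coulombs:
  5830 millicoulombs = 5830 × 10⁻³ coulombs = 5.83
  1.88 coulombs → 1.88
  5.91 coulombs → 5.91
  87.6 coulombs → 87.6
  996000 millicoulombs = 996000 × 10⁻³ coulombs = 996
Sum: 5.83 + 1.88 + 5.91 + 87.6 + 996 = 1097.22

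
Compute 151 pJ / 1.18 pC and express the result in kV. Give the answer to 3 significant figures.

(151 × 10⁻¹²) / (1.18 × 10⁻¹²) = 127.97 V

0.128 kV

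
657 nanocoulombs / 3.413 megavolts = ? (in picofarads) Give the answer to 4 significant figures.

(657e-9) / (3.413e6) = 192.499e-15 F

0.1925 picofarads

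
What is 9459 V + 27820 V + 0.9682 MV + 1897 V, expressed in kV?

In kV:
  9459 V = 9459 × 10⁻³ kV = 9.459
  27820 V = 27820 × 10⁻³ kV = 27.82
  0.9682 MV = 0.9682 × 10³ kV = 968.2
  1897 V = 1897 × 10⁻³ kV = 1.897
Sum: 9.459 + 27.82 + 968.2 + 1.897 = 1007.376

1007.376 kV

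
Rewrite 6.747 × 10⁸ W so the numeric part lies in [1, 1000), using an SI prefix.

= 674.7 × 10⁶ W; 10⁶ is mega.

674.7 MW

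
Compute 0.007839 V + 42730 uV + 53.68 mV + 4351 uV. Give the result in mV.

108.6 mV

In mV:
  0.007839 V = 0.007839 × 10^3 mV = 7.839
  42730 uV = 42730 × 10^-3 mV = 42.73
  53.68 mV → 53.68
  4351 uV = 4351 × 10^-3 mV = 4.351
Sum: 7.839 + 42.73 + 53.68 + 4.351 = 108.6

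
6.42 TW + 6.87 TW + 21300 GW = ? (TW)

34.59 TW

In TW:
  6.42 TW → 6.42
  6.87 TW → 6.87
  21300 GW = 21300e-3 TW = 21.3
Sum: 6.42 + 6.87 + 21.3 = 34.59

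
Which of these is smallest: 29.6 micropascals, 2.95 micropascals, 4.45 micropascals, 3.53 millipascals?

2.95 micropascals

29.6 micropascals = 0.0000296 pascals
2.95 micropascals = 0.00000295 pascals
4.45 micropascals = 0.00000445 pascals
3.53 millipascals = 0.00353 pascals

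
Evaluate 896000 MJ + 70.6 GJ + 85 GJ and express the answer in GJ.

In GJ:
  896000 MJ = 896000 × 10⁻³ GJ = 896
  70.6 GJ → 70.6
  85 GJ → 85
Sum: 896 + 70.6 + 85 = 1051.6

1051.6 GJ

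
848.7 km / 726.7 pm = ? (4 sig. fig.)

(848.7 × 10^3) / (726.7 × 10^-12) = 1.1679 × 10^15

1168000000000000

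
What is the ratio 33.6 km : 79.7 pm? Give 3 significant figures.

(33.6e3) / (79.7e-12) = 0.4216e15

422000000000000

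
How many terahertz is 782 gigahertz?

0.782 terahertz

giga = 10⁹, tera = 10¹²; factor is 10⁻³.
782 × 10⁻³ = 0.782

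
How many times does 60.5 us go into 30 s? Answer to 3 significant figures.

(30) / (60.5 × 10^-6) = 0.4959 × 10^6

496000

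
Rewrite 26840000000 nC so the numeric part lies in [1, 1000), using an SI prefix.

= 26.84 C; mantissa already in [1, 1000).

26.84 C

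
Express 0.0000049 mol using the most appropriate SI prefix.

4.9 umol

= 4.9e-6 mol; 1e-6 is micro.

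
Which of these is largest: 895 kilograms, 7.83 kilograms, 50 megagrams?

50 megagrams

895 kilograms = 895000 grams
7.83 kilograms = 7830 grams
50 megagrams = 50000000 grams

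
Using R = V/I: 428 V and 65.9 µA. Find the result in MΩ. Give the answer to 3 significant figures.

(428) / (65.9e-6) = 6.4947e6 Ω

6.49 MΩ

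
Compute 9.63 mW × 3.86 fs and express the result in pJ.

0.0000371718 pJ

9.63 × 10⁻³ × 3.86 × 10⁻¹⁵ = 37.1718 × 10⁻¹⁸ J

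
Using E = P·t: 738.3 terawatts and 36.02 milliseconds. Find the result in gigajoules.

26593.566 gigajoules

738.3e12 × 36.02e-3 = 26593.566e9 J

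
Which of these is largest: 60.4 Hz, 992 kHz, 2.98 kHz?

60.4 Hz = 60.4 Hz
992 kHz = 992000 Hz
2.98 kHz = 2980 Hz

992 kHz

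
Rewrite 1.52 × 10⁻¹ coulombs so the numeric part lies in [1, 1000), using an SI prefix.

= 152 × 10⁻³ coulombs; 10⁻³ is milli.

152 millicoulombs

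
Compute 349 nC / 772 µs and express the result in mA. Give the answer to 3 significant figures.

0.452 mA

(349 × 10^-9) / (772 × 10^-6) = 0.45207 × 10^-3 A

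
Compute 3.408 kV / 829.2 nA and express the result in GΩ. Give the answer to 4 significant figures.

(3.408e3) / (829.2e-9) = 0.00410999e12 Ω

4.110 GΩ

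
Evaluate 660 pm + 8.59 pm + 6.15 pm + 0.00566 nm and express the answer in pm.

680.4 pm

In pm:
  660 pm → 660
  8.59 pm → 8.59
  6.15 pm → 6.15
  0.00566 nm = 0.00566 × 10^3 pm = 5.66
Sum: 660 + 8.59 + 6.15 + 5.66 = 680.4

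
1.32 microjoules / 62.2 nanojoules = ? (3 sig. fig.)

(1.32e-6) / (62.2e-9) = 0.02122e3

21.2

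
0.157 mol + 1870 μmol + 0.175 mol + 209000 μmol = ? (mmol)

542.87 mmol

In mmol:
  0.157 mol = 0.157 × 10^3 mmol = 157
  1870 μmol = 1870 × 10^-3 mmol = 1.87
  0.175 mol = 0.175 × 10^3 mmol = 175
  209000 μmol = 209000 × 10^-3 mmol = 209
Sum: 157 + 1.87 + 175 + 209 = 542.87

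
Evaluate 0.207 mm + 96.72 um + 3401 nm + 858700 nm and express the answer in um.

In um:
  0.207 mm = 0.207 × 10^3 um = 207
  96.72 um → 96.72
  3401 nm = 3401 × 10^-3 um = 3.401
  858700 nm = 858700 × 10^-3 um = 858.7
Sum: 207 + 96.72 + 3.401 + 858.7 = 1165.821

1165.821 um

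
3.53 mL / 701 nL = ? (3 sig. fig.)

5040

(3.53e-3) / (701e-9) = 0.005036e6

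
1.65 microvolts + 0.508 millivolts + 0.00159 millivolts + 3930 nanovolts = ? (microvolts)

In microvolts:
  1.65 microvolts → 1.65
  0.508 millivolts = 0.508 × 10^3 microvolts = 508
  0.00159 millivolts = 0.00159 × 10^3 microvolts = 1.59
  3930 nanovolts = 3930 × 10^-3 microvolts = 3.93
Sum: 1.65 + 508 + 1.59 + 3.93 = 515.17

515.17 microvolts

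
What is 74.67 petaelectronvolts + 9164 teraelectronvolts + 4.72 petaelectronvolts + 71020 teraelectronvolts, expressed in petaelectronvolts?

159.574 petaelectronvolts

In petaelectronvolts:
  74.67 petaelectronvolts → 74.67
  9164 teraelectronvolts = 9164 × 10⁻³ petaelectronvolts = 9.164
  4.72 petaelectronvolts → 4.72
  71020 teraelectronvolts = 71020 × 10⁻³ petaelectronvolts = 71.02
Sum: 74.67 + 9.164 + 4.72 + 71.02 = 159.574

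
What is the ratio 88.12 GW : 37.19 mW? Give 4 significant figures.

2369000000000

(88.12e9) / (37.19e-3) = 2.3695e12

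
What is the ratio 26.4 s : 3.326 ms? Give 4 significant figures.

7937

(26.4) / (3.326e-3) = 7.9375e3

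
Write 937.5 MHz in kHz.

937500 kHz

mega = 1e6, kilo = 1e3; factor is 1e3.
937.5 × 1e3 = 937500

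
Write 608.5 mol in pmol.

608500000000000 pmol

(no prefix) = 1e0, pico = 1e-12; factor is 1e12.
608.5 × 1e12 = 608500000000000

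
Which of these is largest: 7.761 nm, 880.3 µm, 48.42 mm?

7.761 nm = 0.000000007761 m
880.3 µm = 0.0008803 m
48.42 mm = 0.04842 m

48.42 mm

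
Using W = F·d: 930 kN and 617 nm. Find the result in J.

0.57381 J

930 × 10³ × 617 × 10⁻⁹ = 573810 × 10⁻⁶ J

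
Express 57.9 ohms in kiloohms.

0.0579 kiloohms

(no prefix) = 10^0, kilo = 10^3; factor is 10^-3.
57.9 × 10^-3 = 0.0579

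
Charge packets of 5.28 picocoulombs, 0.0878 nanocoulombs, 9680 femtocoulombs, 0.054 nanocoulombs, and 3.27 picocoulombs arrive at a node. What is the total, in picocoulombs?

160.03 picocoulombs

In picocoulombs:
  5.28 picocoulombs → 5.28
  0.0878 nanocoulombs = 0.0878 × 10³ picocoulombs = 87.8
  9680 femtocoulombs = 9680 × 10⁻³ picocoulombs = 9.68
  0.054 nanocoulombs = 0.054 × 10³ picocoulombs = 54
  3.27 picocoulombs → 3.27
Sum: 5.28 + 87.8 + 9.68 + 54 + 3.27 = 160.03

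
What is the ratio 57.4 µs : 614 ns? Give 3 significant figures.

(57.4 × 10^-6) / (614 × 10^-9) = 0.09349 × 10^3

93.5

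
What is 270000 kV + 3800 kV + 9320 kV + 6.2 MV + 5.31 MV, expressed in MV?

In MV:
  270000 kV = 270000 × 10^-3 MV = 270
  3800 kV = 3800 × 10^-3 MV = 3.8
  9320 kV = 9320 × 10^-3 MV = 9.32
  6.2 MV → 6.2
  5.31 MV → 5.31
Sum: 270 + 3.8 + 9.32 + 6.2 + 5.31 = 294.63

294.63 MV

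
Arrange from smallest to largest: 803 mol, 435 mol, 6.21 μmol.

6.21 μmol < 435 mol < 803 mol

803 mol = 803 mol
435 mol = 435 mol
6.21 μmol = 0.00000621 mol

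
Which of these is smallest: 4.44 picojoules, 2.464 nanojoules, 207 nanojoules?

4.44 picojoules

4.44 picojoules = 0.00000000000444 joules
2.464 nanojoules = 0.000000002464 joules
207 nanojoules = 0.000000207 joules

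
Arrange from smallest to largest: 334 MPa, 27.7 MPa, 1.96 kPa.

1.96 kPa < 27.7 MPa < 334 MPa

334 MPa = 334000000 Pa
27.7 MPa = 27700000 Pa
1.96 kPa = 1960 Pa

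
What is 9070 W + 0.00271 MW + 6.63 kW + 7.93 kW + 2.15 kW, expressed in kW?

28.49 kW

In kW:
  9070 W = 9070e-3 kW = 9.07
  0.00271 MW = 0.00271e3 kW = 2.71
  6.63 kW → 6.63
  7.93 kW → 7.93
  2.15 kW → 2.15
Sum: 9.07 + 2.71 + 6.63 + 7.93 + 2.15 = 28.49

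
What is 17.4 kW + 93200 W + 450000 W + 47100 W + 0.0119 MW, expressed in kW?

In kW:
  17.4 kW → 17.4
  93200 W = 93200e-3 kW = 93.2
  450000 W = 450000e-3 kW = 450
  47100 W = 47100e-3 kW = 47.1
  0.0119 MW = 0.0119e3 kW = 11.9
Sum: 17.4 + 93.2 + 450 + 47.1 + 11.9 = 619.6

619.6 kW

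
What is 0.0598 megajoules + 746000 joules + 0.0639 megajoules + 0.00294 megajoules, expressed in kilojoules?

872.64 kilojoules

In kilojoules:
  0.0598 megajoules = 0.0598 × 10^3 kilojoules = 59.8
  746000 joules = 746000 × 10^-3 kilojoules = 746
  0.0639 megajoules = 0.0639 × 10^3 kilojoules = 63.9
  0.00294 megajoules = 0.00294 × 10^3 kilojoules = 2.94
Sum: 59.8 + 746 + 63.9 + 2.94 = 872.64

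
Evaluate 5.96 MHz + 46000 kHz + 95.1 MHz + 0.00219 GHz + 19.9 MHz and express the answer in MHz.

In MHz:
  5.96 MHz → 5.96
  46000 kHz = 46000 × 10^-3 MHz = 46
  95.1 MHz → 95.1
  0.00219 GHz = 0.00219 × 10^3 MHz = 2.19
  19.9 MHz → 19.9
Sum: 5.96 + 46 + 95.1 + 2.19 + 19.9 = 169.15

169.15 MHz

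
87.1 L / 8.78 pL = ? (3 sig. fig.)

9920000000000

(87.1) / (8.78 × 10^-12) = 9.92 × 10^12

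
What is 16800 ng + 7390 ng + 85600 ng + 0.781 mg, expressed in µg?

In µg:
  16800 ng = 16800 × 10^-3 µg = 16.8
  7390 ng = 7390 × 10^-3 µg = 7.39
  85600 ng = 85600 × 10^-3 µg = 85.6
  0.781 mg = 0.781 × 10^3 µg = 781
Sum: 16.8 + 7.39 + 85.6 + 781 = 890.79

890.79 µg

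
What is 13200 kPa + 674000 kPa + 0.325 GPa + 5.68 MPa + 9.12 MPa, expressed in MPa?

1027 MPa

In MPa:
  13200 kPa = 13200 × 10⁻³ MPa = 13.2
  674000 kPa = 674000 × 10⁻³ MPa = 674
  0.325 GPa = 0.325 × 10³ MPa = 325
  5.68 MPa → 5.68
  9.12 MPa → 9.12
Sum: 13.2 + 674 + 325 + 5.68 + 9.12 = 1027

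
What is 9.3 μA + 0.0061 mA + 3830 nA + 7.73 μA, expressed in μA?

In μA:
  9.3 μA → 9.3
  0.0061 mA = 0.0061e3 μA = 6.1
  3830 nA = 3830e-3 μA = 3.83
  7.73 μA → 7.73
Sum: 9.3 + 6.1 + 3.83 + 7.73 = 26.96

26.96 μA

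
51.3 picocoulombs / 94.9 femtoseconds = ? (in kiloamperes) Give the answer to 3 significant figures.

(51.3e-12) / (94.9e-15) = 0.54057e3 A

0.541 kiloamperes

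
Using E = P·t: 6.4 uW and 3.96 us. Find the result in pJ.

6.4 × 10⁻⁶ × 3.96 × 10⁻⁶ = 25.344 × 10⁻¹² J

25.344 pJ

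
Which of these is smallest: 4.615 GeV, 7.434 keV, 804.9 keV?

4.615 GeV = 4615000000 eV
7.434 keV = 7434 eV
804.9 keV = 804900 eV

7.434 keV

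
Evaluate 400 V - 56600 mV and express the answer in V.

343.4 V

In V:
  400 V → 400
  56600 mV = 56600 × 10⁻³ V = 56.6
Difference: 400 - 56.6 = 343.4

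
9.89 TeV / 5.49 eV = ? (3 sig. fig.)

1800000000000

(9.89 × 10¹²) / (5.49) = 1.801 × 10¹²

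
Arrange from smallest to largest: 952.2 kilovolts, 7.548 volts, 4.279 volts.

952.2 kilovolts = 952200 volts
7.548 volts = 7.548 volts
4.279 volts = 4.279 volts

4.279 volts < 7.548 volts < 952.2 kilovolts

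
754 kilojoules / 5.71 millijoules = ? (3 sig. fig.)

(754 × 10³) / (5.71 × 10⁻³) = 132 × 10⁶

132000000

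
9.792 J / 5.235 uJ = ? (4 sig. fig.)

(9.792) / (5.235e-6) = 1.8705e6

1870000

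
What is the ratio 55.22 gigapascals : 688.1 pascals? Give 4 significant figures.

80250000

(55.22 × 10⁹) / (688.1) = 0.08025 × 10⁹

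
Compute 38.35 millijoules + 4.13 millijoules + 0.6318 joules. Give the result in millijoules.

In millijoules:
  38.35 millijoules → 38.35
  4.13 millijoules → 4.13
  0.6318 joules = 0.6318 × 10³ millijoules = 631.8
Sum: 38.35 + 4.13 + 631.8 = 674.28

674.28 millijoules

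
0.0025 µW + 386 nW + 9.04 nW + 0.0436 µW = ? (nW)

441.14 nW

In nW:
  0.0025 µW = 0.0025 × 10^3 nW = 2.5
  386 nW → 386
  9.04 nW → 9.04
  0.0436 µW = 0.0436 × 10^3 nW = 43.6
Sum: 2.5 + 386 + 9.04 + 43.6 = 441.14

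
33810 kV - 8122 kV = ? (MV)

25.688 MV

In MV:
  33810 kV = 33810e-3 MV = 33.81
  8122 kV = 8122e-3 MV = 8.122
Difference: 33.81 - 8.122 = 25.688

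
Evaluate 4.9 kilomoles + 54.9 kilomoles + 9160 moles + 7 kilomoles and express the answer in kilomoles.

75.96 kilomoles

In kilomoles:
  4.9 kilomoles → 4.9
  54.9 kilomoles → 54.9
  9160 moles = 9160 × 10^-3 kilomoles = 9.16
  7 kilomoles → 7
Sum: 4.9 + 54.9 + 9.16 + 7 = 75.96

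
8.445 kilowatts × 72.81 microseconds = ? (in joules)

8.445 × 10^3 × 72.81 × 10^-6 = 614.88045 × 10^-3 J

0.61488045 joules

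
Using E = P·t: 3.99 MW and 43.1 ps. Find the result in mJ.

0.171969 mJ

3.99 × 10⁶ × 43.1 × 10⁻¹² = 171.969 × 10⁻⁶ J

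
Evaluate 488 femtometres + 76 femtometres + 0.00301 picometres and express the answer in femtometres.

In femtometres:
  488 femtometres → 488
  76 femtometres → 76
  0.00301 picometres = 0.00301 × 10^3 femtometres = 3.01
Sum: 488 + 76 + 3.01 = 567.01

567.01 femtometres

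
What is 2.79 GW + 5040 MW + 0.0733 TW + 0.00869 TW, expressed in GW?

In GW:
  2.79 GW → 2.79
  5040 MW = 5040 × 10^-3 GW = 5.04
  0.0733 TW = 0.0733 × 10^3 GW = 73.3
  0.00869 TW = 0.00869 × 10^3 GW = 8.69
Sum: 2.79 + 5.04 + 73.3 + 8.69 = 89.82

89.82 GW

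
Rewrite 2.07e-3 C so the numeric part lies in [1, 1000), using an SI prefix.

2.07 mC

= 2.07e-3 C; 1e-3 is milli.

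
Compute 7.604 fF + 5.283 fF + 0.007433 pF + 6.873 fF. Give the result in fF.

27.193 fF

In fF:
  7.604 fF → 7.604
  5.283 fF → 5.283
  0.007433 pF = 0.007433 × 10³ fF = 7.433
  6.873 fF → 6.873
Sum: 7.604 + 5.283 + 7.433 + 6.873 = 27.193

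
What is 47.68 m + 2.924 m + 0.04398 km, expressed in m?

In m:
  47.68 m → 47.68
  2.924 m → 2.924
  0.04398 km = 0.04398e3 m = 43.98
Sum: 47.68 + 2.924 + 43.98 = 94.584

94.584 m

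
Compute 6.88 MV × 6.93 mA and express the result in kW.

6.88 × 10⁶ × 6.93 × 10⁻³ = 47.6784 × 10³ W

47.6784 kW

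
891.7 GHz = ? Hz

giga = 10^9, (no prefix) = 10^0; factor is 10^9.
891.7 × 10^9 = 891700000000

891700000000 Hz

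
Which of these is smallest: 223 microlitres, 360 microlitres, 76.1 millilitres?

223 microlitres = 0.000223 litres
360 microlitres = 0.00036 litres
76.1 millilitres = 0.0761 litres

223 microlitres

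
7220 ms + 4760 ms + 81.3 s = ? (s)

In s:
  7220 ms = 7220e-3 s = 7.22
  4760 ms = 4760e-3 s = 4.76
  81.3 s → 81.3
Sum: 7.22 + 4.76 + 81.3 = 93.28

93.28 s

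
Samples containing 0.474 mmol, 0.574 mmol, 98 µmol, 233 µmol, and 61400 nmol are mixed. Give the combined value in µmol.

1440.4 µmol

In µmol:
  0.474 mmol = 0.474 × 10^3 µmol = 474
  0.574 mmol = 0.574 × 10^3 µmol = 574
  98 µmol → 98
  233 µmol → 233
  61400 nmol = 61400 × 10^-3 µmol = 61.4
Sum: 474 + 574 + 98 + 233 + 61.4 = 1440.4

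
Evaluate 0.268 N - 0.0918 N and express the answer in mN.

176.2 mN

In mN:
  0.268 N = 0.268e3 mN = 268
  0.0918 N = 0.0918e3 mN = 91.8
Difference: 268 - 91.8 = 176.2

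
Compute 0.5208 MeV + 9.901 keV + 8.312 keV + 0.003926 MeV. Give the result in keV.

In keV:
  0.5208 MeV = 0.5208 × 10³ keV = 520.8
  9.901 keV → 9.901
  8.312 keV → 8.312
  0.003926 MeV = 0.003926 × 10³ keV = 3.926
Sum: 520.8 + 9.901 + 8.312 + 3.926 = 542.939

542.939 keV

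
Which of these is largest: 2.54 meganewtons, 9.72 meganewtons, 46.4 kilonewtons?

9.72 meganewtons

2.54 meganewtons = 2540000 newtons
9.72 meganewtons = 9720000 newtons
46.4 kilonewtons = 46400 newtons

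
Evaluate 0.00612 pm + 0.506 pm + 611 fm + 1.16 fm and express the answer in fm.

In fm:
  0.00612 pm = 0.00612 × 10³ fm = 6.12
  0.506 pm = 0.506 × 10³ fm = 506
  611 fm → 611
  1.16 fm → 1.16
Sum: 6.12 + 506 + 611 + 1.16 = 1124.28

1124.28 fm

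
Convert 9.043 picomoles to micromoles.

0.000009043 micromoles

pico = 10^-12, micro = 10^-6; factor is 10^-6.
9.043 × 10^-6 = 0.000009043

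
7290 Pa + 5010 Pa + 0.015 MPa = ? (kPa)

27.3 kPa

In kPa:
  7290 Pa = 7290 × 10^-3 kPa = 7.29
  5010 Pa = 5010 × 10^-3 kPa = 5.01
  0.015 MPa = 0.015 × 10^3 kPa = 15
Sum: 7.29 + 5.01 + 15 = 27.3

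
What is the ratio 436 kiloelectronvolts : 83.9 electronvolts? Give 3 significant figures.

(436e3) / (83.9) = 5.197e3

5200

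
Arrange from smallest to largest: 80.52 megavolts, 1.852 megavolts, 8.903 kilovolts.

80.52 megavolts = 80520000 volts
1.852 megavolts = 1852000 volts
8.903 kilovolts = 8903 volts

8.903 kilovolts < 1.852 megavolts < 80.52 megavolts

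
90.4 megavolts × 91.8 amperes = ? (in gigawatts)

8.29872 gigawatts

90.4 × 10⁶ × 91.8 = 8298.72 × 10⁶ W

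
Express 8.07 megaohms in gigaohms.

mega = 10^6, giga = 10^9; factor is 10^-3.
8.07 × 10^-3 = 0.00807

0.00807 gigaohms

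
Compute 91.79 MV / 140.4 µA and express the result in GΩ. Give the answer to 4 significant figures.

653.8 GΩ

(91.79 × 10⁶) / (140.4 × 10⁻⁶) = 0.653775 × 10¹² Ω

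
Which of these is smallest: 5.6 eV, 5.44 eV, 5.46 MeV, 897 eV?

5.44 eV

5.6 eV = 5.6 eV
5.44 eV = 5.44 eV
5.46 MeV = 5460000 eV
897 eV = 897 eV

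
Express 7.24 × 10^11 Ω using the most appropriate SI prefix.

= 724 × 10^9 Ω; 10^9 is giga.

724 GΩ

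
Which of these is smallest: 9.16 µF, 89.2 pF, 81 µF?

89.2 pF

9.16 µF = 0.00000916 F
89.2 pF = 0.0000000000892 F
81 µF = 0.000081 F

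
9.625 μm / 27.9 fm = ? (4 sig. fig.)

345000000

(9.625 × 10^-6) / (27.9 × 10^-15) = 0.34498 × 10^9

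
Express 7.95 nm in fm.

7950000 fm

nano = 1e-9, femto = 1e-15; factor is 1e6.
7.95 × 1e6 = 7950000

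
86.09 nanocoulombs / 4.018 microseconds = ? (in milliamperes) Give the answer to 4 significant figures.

(86.09 × 10⁻⁹) / (4.018 × 10⁻⁶) = 21.4261 × 10⁻³ A

21.43 milliamperes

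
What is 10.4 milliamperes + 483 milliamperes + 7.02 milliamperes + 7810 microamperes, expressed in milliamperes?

In milliamperes:
  10.4 milliamperes → 10.4
  483 milliamperes → 483
  7.02 milliamperes → 7.02
  7810 microamperes = 7810 × 10^-3 milliamperes = 7.81
Sum: 10.4 + 483 + 7.02 + 7.81 = 508.23

508.23 milliamperes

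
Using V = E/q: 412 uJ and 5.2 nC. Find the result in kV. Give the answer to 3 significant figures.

79.2 kV

(412 × 10^-6) / (5.2 × 10^-9) = 79.231 × 10^3 V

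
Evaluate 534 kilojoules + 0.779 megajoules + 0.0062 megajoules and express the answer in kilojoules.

In kilojoules:
  534 kilojoules → 534
  0.779 megajoules = 0.779 × 10³ kilojoules = 779
  0.0062 megajoules = 0.0062 × 10³ kilojoules = 6.2
Sum: 534 + 779 + 6.2 = 1319.2

1319.2 kilojoules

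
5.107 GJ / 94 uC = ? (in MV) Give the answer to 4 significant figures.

54330000 MV

(5.107 × 10⁹) / (94 × 10⁻⁶) = 0.0543298 × 10¹⁵ V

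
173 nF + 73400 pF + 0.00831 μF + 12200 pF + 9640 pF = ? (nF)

In nF:
  173 nF → 173
  73400 pF = 73400 × 10⁻³ nF = 73.4
  0.00831 μF = 0.00831 × 10³ nF = 8.31
  12200 pF = 12200 × 10⁻³ nF = 12.2
  9640 pF = 9640 × 10⁻³ nF = 9.64
Sum: 173 + 73.4 + 8.31 + 12.2 + 9.64 = 276.55

276.55 nF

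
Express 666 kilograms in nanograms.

kilo = 10³, nano = 10⁻⁹; factor is 10¹².
666 × 10¹² = 666000000000000

666000000000000 nanograms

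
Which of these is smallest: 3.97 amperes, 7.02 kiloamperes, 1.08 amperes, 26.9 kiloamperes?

3.97 amperes = 3.97 amperes
7.02 kiloamperes = 7020 amperes
1.08 amperes = 1.08 amperes
26.9 kiloamperes = 26900 amperes

1.08 amperes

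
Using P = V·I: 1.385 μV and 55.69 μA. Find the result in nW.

1.385e-6 × 55.69e-6 = 77.13065e-12 W

0.07713065 nW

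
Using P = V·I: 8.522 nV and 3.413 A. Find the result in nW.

8.522 × 10^-9 × 3.413 = 29.085586 × 10^-9 W

29.085586 nW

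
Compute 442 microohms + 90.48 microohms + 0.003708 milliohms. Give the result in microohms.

In microohms:
  442 microohms → 442
  90.48 microohms → 90.48
  0.003708 milliohms = 0.003708 × 10³ microohms = 3.708
Sum: 442 + 90.48 + 3.708 = 536.188

536.188 microohms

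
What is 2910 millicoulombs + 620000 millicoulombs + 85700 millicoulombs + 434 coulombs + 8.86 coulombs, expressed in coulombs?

1151.47 coulombs

In coulombs:
  2910 millicoulombs = 2910 × 10⁻³ coulombs = 2.91
  620000 millicoulombs = 620000 × 10⁻³ coulombs = 620
  85700 millicoulombs = 85700 × 10⁻³ coulombs = 85.7
  434 coulombs → 434
  8.86 coulombs → 8.86
Sum: 2.91 + 620 + 85.7 + 434 + 8.86 = 1151.47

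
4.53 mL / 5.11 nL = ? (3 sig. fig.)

(4.53e-3) / (5.11e-9) = 0.8865e6

886000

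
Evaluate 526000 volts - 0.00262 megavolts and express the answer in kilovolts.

In kilovolts:
  526000 volts = 526000 × 10⁻³ kilovolts = 526
  0.00262 megavolts = 0.00262 × 10³ kilovolts = 2.62
Difference: 526 - 2.62 = 523.38

523.38 kilovolts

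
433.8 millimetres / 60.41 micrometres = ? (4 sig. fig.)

(433.8 × 10^-3) / (60.41 × 10^-6) = 7.1809 × 10^3

7181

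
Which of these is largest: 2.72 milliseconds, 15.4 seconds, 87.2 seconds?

2.72 milliseconds = 0.00272 seconds
15.4 seconds = 15.4 seconds
87.2 seconds = 87.2 seconds

87.2 seconds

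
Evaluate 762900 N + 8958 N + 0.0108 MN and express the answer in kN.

In kN:
  762900 N = 762900 × 10^-3 kN = 762.9
  8958 N = 8958 × 10^-3 kN = 8.958
  0.0108 MN = 0.0108 × 10^3 kN = 10.8
Sum: 762.9 + 8.958 + 10.8 = 782.658

782.658 kN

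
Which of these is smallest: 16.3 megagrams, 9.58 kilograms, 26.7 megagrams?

9.58 kilograms

16.3 megagrams = 16300000 grams
9.58 kilograms = 9580 grams
26.7 megagrams = 26700000 grams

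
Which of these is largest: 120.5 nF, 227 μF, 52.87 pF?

227 μF

120.5 nF = 0.0000001205 F
227 μF = 0.000227 F
52.87 pF = 0.00000000005287 F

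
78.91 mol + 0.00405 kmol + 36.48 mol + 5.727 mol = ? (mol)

In mol:
  78.91 mol → 78.91
  0.00405 kmol = 0.00405 × 10^3 mol = 4.05
  36.48 mol → 36.48
  5.727 mol → 5.727
Sum: 78.91 + 4.05 + 36.48 + 5.727 = 125.167

125.167 mol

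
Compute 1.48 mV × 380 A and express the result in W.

0.5624 W

1.48 × 10⁻³ × 380 = 562.4 × 10⁻³ W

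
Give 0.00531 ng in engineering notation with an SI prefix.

5.31 pg

= 5.31 × 10^-12 g; 10^-12 is pico.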